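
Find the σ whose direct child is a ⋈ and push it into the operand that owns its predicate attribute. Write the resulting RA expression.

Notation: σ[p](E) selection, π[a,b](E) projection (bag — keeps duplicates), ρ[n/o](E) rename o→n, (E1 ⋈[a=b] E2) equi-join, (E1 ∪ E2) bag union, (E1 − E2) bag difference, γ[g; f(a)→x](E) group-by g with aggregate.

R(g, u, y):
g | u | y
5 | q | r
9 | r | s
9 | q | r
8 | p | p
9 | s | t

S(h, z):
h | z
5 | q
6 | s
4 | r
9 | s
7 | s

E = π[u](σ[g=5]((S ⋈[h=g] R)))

σ filters on g, owned by the right side.
E' = π[u]((S ⋈[h=g] σ[g=5](R)))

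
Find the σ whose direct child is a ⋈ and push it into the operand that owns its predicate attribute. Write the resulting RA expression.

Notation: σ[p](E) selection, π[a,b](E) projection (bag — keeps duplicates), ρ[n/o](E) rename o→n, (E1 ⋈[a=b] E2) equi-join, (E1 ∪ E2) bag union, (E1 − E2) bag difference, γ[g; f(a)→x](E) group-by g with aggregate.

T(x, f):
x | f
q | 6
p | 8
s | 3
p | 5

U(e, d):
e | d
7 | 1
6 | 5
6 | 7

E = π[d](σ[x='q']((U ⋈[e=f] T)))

σ filters on x, owned by the right side.
E' = π[d]((U ⋈[e=f] σ[x='q'](T)))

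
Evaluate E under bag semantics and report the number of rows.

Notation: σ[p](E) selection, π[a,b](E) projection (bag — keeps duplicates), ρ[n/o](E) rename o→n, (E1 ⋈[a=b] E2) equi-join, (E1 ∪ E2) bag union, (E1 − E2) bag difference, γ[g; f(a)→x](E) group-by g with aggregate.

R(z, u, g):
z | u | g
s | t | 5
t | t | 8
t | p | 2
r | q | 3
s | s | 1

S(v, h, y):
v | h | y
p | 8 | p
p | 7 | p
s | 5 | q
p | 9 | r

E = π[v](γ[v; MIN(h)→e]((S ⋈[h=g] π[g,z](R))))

Stepwise |·|:
  S → 4
  R → 5
  π[g,z](R) → 5
  (S ⋈[h=g] π[g,z](R)) → 2
  γ[v; MIN(h)→e]((S ⋈[h=g] π[g,z](R))) → 2
  π[v](γ[v; MIN(h)→e]((S ⋈[h=g] π[g,z](R)))) → 2

|E| = 2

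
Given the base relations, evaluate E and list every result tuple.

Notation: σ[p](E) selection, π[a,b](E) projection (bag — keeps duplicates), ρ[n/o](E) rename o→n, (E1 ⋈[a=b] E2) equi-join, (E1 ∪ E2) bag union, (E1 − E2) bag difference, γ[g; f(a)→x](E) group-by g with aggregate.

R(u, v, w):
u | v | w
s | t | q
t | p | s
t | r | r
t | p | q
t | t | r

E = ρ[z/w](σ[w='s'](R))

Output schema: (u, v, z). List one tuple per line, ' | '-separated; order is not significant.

Row counts bottom-up:
  R → 5
  σ[w='s'](R) → 1
  ρ[z/w](σ[w='s'](R)) → 1

== RESULT ==
u | v | z
t | p | s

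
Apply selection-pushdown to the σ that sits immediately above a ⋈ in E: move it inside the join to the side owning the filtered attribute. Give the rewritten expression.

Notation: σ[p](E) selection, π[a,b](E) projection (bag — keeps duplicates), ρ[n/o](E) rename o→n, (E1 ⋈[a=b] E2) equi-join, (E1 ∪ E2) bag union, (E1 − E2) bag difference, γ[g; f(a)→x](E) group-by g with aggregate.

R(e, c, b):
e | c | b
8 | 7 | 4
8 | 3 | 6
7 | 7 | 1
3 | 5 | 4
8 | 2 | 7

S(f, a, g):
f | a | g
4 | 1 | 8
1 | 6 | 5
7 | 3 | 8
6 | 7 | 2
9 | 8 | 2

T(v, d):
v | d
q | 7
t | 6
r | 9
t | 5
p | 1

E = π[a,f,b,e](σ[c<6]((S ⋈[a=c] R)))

σ filters on c, owned by the right side.
E' = π[a,f,b,e]((S ⋈[a=c] σ[c<6](R)))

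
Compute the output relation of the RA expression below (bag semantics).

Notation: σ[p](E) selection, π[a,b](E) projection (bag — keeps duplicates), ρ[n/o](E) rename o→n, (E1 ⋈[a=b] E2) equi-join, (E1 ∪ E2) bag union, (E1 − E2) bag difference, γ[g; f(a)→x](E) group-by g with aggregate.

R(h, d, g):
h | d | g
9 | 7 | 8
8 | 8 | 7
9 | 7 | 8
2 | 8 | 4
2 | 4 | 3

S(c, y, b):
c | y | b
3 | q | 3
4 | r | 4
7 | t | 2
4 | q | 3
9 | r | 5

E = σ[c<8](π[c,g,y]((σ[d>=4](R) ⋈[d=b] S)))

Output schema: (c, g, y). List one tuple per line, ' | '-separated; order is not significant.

Row counts bottom-up:
  R → 5
  σ[d>=4](R) → 5
  S → 5
  (σ[d>=4](R) ⋈[d=b] S) → 1
  π[c,g,y]((σ[d>=4](R) ⋈[d=b] S)) → 1
  σ[c<8](π[c,g,y]((σ[d>=4](R) ⋈[d=b] S))) → 1

== RESULT ==
c | g | y
4 | 3 | r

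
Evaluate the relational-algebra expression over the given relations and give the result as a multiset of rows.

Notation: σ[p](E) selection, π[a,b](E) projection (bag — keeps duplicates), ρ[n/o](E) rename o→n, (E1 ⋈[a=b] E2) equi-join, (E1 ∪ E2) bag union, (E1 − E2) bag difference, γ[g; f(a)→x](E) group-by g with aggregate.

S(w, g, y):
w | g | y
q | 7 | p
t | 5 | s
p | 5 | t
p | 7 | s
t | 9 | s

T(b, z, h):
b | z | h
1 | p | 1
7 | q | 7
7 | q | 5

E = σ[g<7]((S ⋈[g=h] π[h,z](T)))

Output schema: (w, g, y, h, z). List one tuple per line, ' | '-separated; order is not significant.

Stepwise |·|:
  S → 5
  T → 3
  π[h,z](T) → 3
  (S ⋈[g=h] π[h,z](T)) → 4
  σ[g<7]((S ⋈[g=h] π[h,z](T))) → 2

== RESULT ==
w | g | y | h | z
p | 5 | t | 5 | q
t | 5 | s | 5 | q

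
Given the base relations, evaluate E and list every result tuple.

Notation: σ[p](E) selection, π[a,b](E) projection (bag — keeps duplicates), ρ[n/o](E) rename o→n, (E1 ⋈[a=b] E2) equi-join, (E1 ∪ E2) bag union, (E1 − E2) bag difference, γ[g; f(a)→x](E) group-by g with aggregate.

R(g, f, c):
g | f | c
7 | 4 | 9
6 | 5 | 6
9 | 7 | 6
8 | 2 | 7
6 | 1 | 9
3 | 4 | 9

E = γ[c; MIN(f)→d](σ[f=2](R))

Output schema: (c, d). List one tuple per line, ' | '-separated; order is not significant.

Per-node cardinality:
  R → 6
  σ[f=2](R) → 1
  γ[c; MIN(f)→d](σ[f=2](R)) → 1

== RESULT ==
c | d
7 | 2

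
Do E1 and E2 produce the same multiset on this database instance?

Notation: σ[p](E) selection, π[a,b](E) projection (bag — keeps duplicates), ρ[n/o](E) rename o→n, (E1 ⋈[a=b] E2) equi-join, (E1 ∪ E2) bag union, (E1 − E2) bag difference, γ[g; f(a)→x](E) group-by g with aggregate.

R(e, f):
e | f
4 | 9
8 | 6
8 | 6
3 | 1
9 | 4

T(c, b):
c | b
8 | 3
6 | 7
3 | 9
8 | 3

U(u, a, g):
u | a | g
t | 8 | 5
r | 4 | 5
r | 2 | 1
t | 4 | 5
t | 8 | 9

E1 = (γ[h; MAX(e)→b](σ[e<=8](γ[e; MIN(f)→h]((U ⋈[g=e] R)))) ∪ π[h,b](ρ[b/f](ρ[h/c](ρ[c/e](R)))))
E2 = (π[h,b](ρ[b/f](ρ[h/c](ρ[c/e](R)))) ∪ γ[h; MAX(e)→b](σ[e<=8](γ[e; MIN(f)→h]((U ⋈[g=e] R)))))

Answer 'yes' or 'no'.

E1 subexpression sizes:
  U → 5
  R → 5
  (U ⋈[g=e] R) → 1
  γ[e; MIN(f)→h]((U ⋈[g=e] R)) → 1
  σ[e<=8](γ[e; MIN(f)→h]((U ⋈[g=e] R))) → 0
  γ[h; MAX(e)→b](σ[e<=8](γ[e; MIN(f)→h]((U ⋈[g=e] R)))) → 0
  R → 5
  ρ[c/e](R) → 5
  ρ[h/c](ρ[c/e](R)) → 5
  ρ[b/f](ρ[h/c](ρ[c/e](R))) → 5
  π[h,b](ρ[b/f](ρ[h/c](ρ[c/e](R)))) → 5
  (γ[h; MAX(e)→b](σ[e<=8](γ[e; MIN(f)→h]((U ⋈[g=e] R)))) ∪ π[h,b](ρ[b/f](ρ[h/c](ρ[c/e](R))))) → 5
E2 subexpression sizes:
  R → 5
  ρ[c/e](R) → 5
  ρ[h/c](ρ[c/e](R)) → 5
  ρ[b/f](ρ[h/c](ρ[c/e](R))) → 5
  π[h,b](ρ[b/f](ρ[h/c](ρ[c/e](R)))) → 5
  U → 5
  R → 5
  (U ⋈[g=e] R) → 1
  γ[e; MIN(f)→h]((U ⋈[g=e] R)) → 1
  σ[e<=8](γ[e; MIN(f)→h]((U ⋈[g=e] R))) → 0
  γ[h; MAX(e)→b](σ[e<=8](γ[e; MIN(f)→h]((U ⋈[g=e] R)))) → 0
  (π[h,b](ρ[b/f](ρ[h/c](ρ[c/e](R)))) ∪ γ[h; MAX(e)→b](σ[e<=8](γ[e; MIN(f)→h]((U ⋈[g=e] R))))) → 5

E1 and E2 produce the same multiset:
h | b
3 | 1
4 | 9
8 | 6
8 | 6
9 | 4

yes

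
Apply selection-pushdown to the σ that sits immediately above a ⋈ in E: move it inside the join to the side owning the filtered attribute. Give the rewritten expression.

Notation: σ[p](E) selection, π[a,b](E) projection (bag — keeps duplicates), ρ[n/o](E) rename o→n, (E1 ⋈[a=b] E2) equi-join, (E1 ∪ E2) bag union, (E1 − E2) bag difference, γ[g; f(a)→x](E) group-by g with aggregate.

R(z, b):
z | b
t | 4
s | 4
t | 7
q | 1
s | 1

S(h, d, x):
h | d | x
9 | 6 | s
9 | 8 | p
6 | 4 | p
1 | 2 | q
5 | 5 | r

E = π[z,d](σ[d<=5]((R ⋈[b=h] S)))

σ filters on d, owned by the right side.
E' = π[z,d]((R ⋈[b=h] σ[d<=5](S)))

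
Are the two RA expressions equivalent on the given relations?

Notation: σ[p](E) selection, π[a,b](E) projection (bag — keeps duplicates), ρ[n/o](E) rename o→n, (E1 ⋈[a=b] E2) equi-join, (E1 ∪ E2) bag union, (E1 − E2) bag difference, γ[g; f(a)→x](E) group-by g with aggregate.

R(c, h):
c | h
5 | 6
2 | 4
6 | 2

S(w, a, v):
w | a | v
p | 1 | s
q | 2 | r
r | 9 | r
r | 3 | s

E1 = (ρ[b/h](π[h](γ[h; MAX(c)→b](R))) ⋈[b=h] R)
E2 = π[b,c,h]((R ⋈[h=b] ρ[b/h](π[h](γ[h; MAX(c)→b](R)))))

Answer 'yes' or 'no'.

E1 row counts bottom-up:
  R → 3
  γ[h; MAX(c)→b](R) → 3
  π[h](γ[h; MAX(c)→b](R)) → 3
  ρ[b/h](π[h](γ[h; MAX(c)→b](R))) → 3
  R → 3
  (ρ[b/h](π[h](γ[h; MAX(c)→b](R))) ⋈[b=h] R) → 3
E2 row counts bottom-up:
  R → 3
  R → 3
  γ[h; MAX(c)→b](R) → 3
  π[h](γ[h; MAX(c)→b](R)) → 3
  ρ[b/h](π[h](γ[h; MAX(c)→b](R))) → 3
  (R ⋈[h=b] ρ[b/h](π[h](γ[h; MAX(c)→b](R)))) → 3
  π[b,c,h]((R ⋈[h=b] ρ[b/h](π[h](γ[h; MAX(c)→b](R))))) → 3

E1 and E2 produce the same multiset:
b | c | h
2 | 6 | 2
4 | 2 | 4
6 | 5 | 6

yes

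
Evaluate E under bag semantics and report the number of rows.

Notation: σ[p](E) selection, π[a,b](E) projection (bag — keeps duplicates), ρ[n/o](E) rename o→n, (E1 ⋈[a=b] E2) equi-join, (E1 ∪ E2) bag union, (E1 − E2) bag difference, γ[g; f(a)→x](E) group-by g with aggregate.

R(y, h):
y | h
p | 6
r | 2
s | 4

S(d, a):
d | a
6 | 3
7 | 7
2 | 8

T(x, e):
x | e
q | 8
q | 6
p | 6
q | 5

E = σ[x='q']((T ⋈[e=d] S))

Per-node cardinality:
  T → 4
  S → 3
  (T ⋈[e=d] S) → 2
  σ[x='q']((T ⋈[e=d] S)) → 1

|E| = 1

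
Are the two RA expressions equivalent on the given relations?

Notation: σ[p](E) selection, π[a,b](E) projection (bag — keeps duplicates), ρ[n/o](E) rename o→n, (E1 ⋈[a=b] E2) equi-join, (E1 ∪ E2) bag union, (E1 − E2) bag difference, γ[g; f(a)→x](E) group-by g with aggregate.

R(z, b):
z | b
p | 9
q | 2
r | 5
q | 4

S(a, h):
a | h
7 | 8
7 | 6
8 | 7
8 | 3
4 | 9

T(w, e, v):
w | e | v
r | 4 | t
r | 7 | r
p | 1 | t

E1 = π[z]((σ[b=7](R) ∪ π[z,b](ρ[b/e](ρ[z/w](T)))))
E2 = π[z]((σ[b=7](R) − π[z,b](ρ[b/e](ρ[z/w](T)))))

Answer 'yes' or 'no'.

E1 stepwise |·|:
  R → 4
  σ[b=7](R) → 0
  T → 3
  ρ[z/w](T) → 3
  ρ[b/e](ρ[z/w](T)) → 3
  π[z,b](ρ[b/e](ρ[z/w](T))) → 3
  (σ[b=7](R) ∪ π[z,b](ρ[b/e](ρ[z/w](T)))) → 3
  π[z]((σ[b=7](R) ∪ π[z,b](ρ[b/e](ρ[z/w](T))))) → 3
E2 stepwise |·|:
  R → 4
  σ[b=7](R) → 0
  T → 3
  ρ[z/w](T) → 3
  ρ[b/e](ρ[z/w](T)) → 3
  π[z,b](ρ[b/e](ρ[z/w](T))) → 3
  (σ[b=7](R) − π[z,b](ρ[b/e](ρ[z/w](T)))) → 0
  π[z]((σ[b=7](R) − π[z,b](ρ[b/e](ρ[z/w](T))))) → 0

E1 result:
z
p
r
r
E2 result:
z
(0 rows)
Witness: ('p',) appears 1× in E1 but 0× in E2.

no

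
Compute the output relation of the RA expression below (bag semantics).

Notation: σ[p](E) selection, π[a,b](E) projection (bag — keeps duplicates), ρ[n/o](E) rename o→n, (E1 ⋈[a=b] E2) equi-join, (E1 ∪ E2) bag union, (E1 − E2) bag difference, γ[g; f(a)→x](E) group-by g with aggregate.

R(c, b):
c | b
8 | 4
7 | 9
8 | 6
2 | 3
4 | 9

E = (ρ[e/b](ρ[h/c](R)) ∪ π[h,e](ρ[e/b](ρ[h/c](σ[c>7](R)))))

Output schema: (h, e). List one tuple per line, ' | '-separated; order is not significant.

Per-node cardinality:
  R → 5
  ρ[h/c](R) → 5
  ρ[e/b](ρ[h/c](R)) → 5
  R → 5
  σ[c>7](R) → 2
  ρ[h/c](σ[c>7](R)) → 2
  ρ[e/b](ρ[h/c](σ[c>7](R))) → 2
  π[h,e](ρ[e/b](ρ[h/c](σ[c>7](R)))) → 2
  (ρ[e/b](ρ[h/c](R)) ∪ π[h,e](ρ[e/b](ρ[h/c](σ[c>7](R))))) → 7

== RESULT ==
h | e
2 | 3
4 | 9
7 | 9
8 | 4
8 | 4
8 | 6
8 | 6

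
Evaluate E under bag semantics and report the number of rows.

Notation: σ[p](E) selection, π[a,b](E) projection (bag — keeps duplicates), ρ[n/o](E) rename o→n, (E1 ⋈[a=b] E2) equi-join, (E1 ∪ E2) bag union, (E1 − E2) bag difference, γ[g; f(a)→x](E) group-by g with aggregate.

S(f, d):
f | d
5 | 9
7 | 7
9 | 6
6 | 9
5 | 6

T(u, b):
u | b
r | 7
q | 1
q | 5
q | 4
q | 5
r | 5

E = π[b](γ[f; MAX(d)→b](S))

Subexpression sizes:
  S → 5
  γ[f; MAX(d)→b](S) → 4
  π[b](γ[f; MAX(d)→b](S)) → 4

|E| = 4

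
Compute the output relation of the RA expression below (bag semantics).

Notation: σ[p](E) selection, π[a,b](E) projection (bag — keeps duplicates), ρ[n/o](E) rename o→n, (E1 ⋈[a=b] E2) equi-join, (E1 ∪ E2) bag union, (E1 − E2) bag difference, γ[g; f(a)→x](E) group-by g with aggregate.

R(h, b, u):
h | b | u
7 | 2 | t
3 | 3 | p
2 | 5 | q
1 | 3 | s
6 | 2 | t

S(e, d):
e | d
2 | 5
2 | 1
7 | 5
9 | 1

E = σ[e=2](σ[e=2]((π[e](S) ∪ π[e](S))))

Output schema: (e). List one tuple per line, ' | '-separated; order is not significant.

Subexpression sizes:
  S → 4
  π[e](S) → 4
  S → 4
  π[e](S) → 4
  (π[e](S) ∪ π[e](S)) → 8
  σ[e=2]((π[e](S) ∪ π[e](S))) → 4
  σ[e=2](σ[e=2]((π[e](S) ∪ π[e](S)))) → 4

== RESULT ==
e
2
2
2
2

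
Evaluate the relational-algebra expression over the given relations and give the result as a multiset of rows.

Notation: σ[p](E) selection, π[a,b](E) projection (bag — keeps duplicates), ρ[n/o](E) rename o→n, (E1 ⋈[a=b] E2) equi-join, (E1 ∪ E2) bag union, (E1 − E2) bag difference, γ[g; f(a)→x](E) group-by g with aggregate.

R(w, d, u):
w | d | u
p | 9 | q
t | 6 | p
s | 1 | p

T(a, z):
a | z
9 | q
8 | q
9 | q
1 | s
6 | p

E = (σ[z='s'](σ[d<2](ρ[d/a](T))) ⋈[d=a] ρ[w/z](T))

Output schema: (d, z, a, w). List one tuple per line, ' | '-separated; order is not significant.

Stepwise |·|:
  T → 5
  ρ[d/a](T) → 5
  σ[d<2](ρ[d/a](T)) → 1
  σ[z='s'](σ[d<2](ρ[d/a](T))) → 1
  T → 5
  ρ[w/z](T) → 5
  (σ[z='s'](σ[d<2](ρ[d/a](T))) ⋈[d=a] ρ[w/z](T)) → 1

== RESULT ==
d | z | a | w
1 | s | 1 | s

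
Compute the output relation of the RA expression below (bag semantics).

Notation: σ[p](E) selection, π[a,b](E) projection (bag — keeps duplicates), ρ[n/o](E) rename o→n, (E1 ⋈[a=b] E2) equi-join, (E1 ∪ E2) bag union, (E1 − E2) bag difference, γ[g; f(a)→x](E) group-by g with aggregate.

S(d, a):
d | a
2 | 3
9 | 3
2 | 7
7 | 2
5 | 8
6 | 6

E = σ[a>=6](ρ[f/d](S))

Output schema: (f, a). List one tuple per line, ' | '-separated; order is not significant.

Subexpression sizes:
  S → 6
  ρ[f/d](S) → 6
  σ[a>=6](ρ[f/d](S)) → 3

== RESULT ==
f | a
2 | 7
5 | 8
6 | 6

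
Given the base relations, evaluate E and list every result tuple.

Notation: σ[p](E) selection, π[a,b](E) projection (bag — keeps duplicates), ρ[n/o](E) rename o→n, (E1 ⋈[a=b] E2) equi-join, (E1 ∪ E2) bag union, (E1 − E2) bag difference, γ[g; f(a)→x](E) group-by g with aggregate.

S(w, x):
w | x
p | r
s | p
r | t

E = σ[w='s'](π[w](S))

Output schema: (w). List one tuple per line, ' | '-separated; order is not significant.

Per-node cardinality:
  S → 3
  π[w](S) → 3
  σ[w='s'](π[w](S)) → 1

== RESULT ==
w
s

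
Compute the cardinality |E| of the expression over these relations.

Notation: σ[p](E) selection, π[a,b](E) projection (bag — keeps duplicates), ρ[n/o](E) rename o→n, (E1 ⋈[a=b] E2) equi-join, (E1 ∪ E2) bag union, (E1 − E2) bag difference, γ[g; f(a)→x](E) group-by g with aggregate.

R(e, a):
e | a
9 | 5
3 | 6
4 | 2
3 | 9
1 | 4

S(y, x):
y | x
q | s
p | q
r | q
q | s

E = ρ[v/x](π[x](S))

Stepwise |·|:
  S → 4
  π[x](S) → 4
  ρ[v/x](π[x](S)) → 4

|E| = 4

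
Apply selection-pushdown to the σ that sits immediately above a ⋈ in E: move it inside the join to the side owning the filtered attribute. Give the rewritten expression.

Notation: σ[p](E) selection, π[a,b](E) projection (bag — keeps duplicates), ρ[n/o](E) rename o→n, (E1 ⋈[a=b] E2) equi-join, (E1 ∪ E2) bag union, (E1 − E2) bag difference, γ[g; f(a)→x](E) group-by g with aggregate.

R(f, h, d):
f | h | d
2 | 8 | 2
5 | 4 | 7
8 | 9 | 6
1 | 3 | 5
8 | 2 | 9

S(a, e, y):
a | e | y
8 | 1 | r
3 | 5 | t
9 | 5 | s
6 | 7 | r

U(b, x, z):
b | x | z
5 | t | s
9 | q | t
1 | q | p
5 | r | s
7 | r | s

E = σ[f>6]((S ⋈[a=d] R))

σ filters on f, owned by the right side.
E' = (S ⋈[a=d] σ[f>6](R))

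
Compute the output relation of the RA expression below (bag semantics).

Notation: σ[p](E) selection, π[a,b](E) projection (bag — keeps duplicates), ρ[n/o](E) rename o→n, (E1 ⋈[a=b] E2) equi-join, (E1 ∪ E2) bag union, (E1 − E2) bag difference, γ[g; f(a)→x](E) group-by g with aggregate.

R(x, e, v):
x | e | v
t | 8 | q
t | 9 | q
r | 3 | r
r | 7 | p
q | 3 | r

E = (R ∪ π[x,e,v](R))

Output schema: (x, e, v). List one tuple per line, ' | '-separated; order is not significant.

Row counts bottom-up:
  R → 5
  R → 5
  π[x,e,v](R) → 5
  (R ∪ π[x,e,v](R)) → 10

== RESULT ==
x | e | v
q | 3 | r
q | 3 | r
r | 3 | r
r | 3 | r
r | 7 | p
r | 7 | p
t | 8 | q
t | 8 | q
t | 9 | q
t | 9 | q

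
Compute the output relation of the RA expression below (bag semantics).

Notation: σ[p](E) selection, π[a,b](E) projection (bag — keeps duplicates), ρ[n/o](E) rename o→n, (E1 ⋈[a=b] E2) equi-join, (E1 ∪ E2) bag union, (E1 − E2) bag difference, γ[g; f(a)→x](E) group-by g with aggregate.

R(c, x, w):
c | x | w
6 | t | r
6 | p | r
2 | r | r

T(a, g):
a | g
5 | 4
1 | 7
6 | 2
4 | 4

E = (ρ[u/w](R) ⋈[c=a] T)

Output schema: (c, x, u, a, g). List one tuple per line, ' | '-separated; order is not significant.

Row counts bottom-up:
  R → 3
  ρ[u/w](R) → 3
  T → 4
  (ρ[u/w](R) ⋈[c=a] T) → 2

== RESULT ==
c | x | u | a | g
6 | p | r | 6 | 2
6 | t | r | 6 | 2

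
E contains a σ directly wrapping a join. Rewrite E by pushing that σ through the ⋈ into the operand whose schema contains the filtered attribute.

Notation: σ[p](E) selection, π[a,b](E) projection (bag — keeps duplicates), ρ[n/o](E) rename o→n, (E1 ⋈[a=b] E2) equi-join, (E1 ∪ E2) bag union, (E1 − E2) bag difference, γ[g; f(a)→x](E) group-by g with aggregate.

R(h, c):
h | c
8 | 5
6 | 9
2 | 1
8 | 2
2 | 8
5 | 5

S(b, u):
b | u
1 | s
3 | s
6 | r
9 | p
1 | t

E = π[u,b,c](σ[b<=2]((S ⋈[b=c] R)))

σ filters on b, owned by the left side.
E' = π[u,b,c]((σ[b<=2](S) ⋈[b=c] R))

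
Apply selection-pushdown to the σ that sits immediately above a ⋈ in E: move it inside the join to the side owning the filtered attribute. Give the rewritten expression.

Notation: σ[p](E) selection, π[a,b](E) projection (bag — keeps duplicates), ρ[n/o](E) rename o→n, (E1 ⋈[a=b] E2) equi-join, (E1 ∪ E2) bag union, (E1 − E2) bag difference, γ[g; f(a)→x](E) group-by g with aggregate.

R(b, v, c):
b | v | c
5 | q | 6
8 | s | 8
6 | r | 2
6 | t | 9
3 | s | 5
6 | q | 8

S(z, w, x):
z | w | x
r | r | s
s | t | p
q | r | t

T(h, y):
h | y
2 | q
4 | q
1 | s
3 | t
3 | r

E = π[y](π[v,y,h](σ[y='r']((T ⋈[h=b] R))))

σ filters on y, owned by the left side.
E' = π[y](π[v,y,h]((σ[y='r'](T) ⋈[h=b] R)))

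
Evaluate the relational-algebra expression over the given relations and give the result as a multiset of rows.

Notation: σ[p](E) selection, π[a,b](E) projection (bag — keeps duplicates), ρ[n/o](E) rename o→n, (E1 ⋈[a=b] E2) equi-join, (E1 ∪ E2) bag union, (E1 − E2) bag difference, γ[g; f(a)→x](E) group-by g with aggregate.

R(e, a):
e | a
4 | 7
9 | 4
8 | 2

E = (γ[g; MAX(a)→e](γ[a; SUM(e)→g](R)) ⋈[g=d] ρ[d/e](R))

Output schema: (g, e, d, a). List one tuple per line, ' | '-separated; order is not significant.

Subexpression sizes:
  R → 3
  γ[a; SUM(e)→g](R) → 3
  γ[g; MAX(a)→e](γ[a; SUM(e)→g](R)) → 3
  R → 3
  ρ[d/e](R) → 3
  (γ[g; MAX(a)→e](γ[a; SUM(e)→g](R)) ⋈[g=d] ρ[d/e](R)) → 3

== RESULT ==
g | e | d | a
4 | 7 | 4 | 7
8 | 2 | 8 | 2
9 | 4 | 9 | 4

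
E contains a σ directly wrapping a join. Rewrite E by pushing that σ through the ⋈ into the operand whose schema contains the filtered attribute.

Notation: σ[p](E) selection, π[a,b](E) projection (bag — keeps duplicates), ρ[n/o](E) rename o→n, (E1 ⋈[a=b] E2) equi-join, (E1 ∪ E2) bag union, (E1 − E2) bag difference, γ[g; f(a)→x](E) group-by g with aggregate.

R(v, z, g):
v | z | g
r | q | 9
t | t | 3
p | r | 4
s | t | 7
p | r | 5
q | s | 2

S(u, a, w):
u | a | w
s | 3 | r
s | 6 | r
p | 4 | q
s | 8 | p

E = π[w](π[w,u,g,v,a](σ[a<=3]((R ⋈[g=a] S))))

σ filters on a, owned by the right side.
E' = π[w](π[w,u,g,v,a]((R ⋈[g=a] σ[a<=3](S))))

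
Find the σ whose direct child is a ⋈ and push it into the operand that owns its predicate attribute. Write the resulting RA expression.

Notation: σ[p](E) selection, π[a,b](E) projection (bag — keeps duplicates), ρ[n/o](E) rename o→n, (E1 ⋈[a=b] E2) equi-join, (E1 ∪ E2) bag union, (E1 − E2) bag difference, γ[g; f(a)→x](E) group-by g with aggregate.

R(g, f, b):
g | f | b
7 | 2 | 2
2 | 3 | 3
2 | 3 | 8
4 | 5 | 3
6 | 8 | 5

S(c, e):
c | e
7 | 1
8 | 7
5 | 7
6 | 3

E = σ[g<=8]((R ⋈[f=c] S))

σ filters on g, owned by the left side.
E' = (σ[g<=8](R) ⋈[f=c] S)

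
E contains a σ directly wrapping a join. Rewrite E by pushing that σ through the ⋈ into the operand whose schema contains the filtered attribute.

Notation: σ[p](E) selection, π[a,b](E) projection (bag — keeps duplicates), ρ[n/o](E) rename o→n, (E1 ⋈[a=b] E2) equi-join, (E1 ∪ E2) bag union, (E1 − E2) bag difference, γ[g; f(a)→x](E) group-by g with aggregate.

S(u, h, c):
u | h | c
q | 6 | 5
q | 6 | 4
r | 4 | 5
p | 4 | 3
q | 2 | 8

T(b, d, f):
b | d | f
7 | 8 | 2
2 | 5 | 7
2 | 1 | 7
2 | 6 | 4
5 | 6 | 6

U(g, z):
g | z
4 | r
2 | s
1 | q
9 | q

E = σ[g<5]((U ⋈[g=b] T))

σ filters on g, owned by the left side.
E' = (σ[g<5](U) ⋈[g=b] T)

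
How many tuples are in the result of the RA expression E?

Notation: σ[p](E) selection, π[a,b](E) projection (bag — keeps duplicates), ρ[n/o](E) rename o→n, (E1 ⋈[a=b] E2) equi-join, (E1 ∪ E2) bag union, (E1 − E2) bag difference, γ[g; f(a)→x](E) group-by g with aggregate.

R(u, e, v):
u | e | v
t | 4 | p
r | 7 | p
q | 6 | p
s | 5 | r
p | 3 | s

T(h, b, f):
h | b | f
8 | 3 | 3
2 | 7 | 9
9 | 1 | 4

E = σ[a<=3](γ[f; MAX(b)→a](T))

Row counts bottom-up:
  T → 3
  γ[f; MAX(b)→a](T) → 3
  σ[a<=3](γ[f; MAX(b)→a](T)) → 2

|E| = 2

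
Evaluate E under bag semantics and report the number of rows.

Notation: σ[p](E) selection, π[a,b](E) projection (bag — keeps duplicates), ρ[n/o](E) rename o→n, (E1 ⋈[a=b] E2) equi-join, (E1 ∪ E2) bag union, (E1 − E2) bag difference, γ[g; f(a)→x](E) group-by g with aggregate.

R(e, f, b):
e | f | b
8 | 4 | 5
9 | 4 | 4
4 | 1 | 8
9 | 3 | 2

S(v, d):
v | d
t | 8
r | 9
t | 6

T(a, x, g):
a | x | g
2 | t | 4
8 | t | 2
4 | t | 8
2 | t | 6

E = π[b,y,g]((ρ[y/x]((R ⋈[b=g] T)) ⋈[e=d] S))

Stepwise |·|:
  R → 4
  T → 4
  (R ⋈[b=g] T) → 3
  ρ[y/x]((R ⋈[b=g] T)) → 3
  S → 3
  (ρ[y/x]((R ⋈[b=g] T)) ⋈[e=d] S) → 2
  π[b,y,g]((ρ[y/x]((R ⋈[b=g] T)) ⋈[e=d] S)) → 2

|E| = 2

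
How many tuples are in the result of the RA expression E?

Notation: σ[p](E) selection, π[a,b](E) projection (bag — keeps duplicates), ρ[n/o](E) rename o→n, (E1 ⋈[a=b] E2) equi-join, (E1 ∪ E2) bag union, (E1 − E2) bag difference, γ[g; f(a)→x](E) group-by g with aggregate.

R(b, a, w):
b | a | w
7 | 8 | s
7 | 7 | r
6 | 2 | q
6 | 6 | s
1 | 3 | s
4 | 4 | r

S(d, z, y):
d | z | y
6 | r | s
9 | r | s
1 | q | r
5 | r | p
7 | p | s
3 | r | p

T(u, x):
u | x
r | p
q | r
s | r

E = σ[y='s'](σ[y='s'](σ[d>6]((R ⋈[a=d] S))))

Per-node cardinality:
  R → 6
  S → 6
  (R ⋈[a=d] S) → 3
  σ[d>6]((R ⋈[a=d] S)) → 1
  σ[y='s'](σ[d>6]((R ⋈[a=d] S))) → 1
  σ[y='s'](σ[y='s'](σ[d>6]((R ⋈[a=d] S)))) → 1

|E| = 1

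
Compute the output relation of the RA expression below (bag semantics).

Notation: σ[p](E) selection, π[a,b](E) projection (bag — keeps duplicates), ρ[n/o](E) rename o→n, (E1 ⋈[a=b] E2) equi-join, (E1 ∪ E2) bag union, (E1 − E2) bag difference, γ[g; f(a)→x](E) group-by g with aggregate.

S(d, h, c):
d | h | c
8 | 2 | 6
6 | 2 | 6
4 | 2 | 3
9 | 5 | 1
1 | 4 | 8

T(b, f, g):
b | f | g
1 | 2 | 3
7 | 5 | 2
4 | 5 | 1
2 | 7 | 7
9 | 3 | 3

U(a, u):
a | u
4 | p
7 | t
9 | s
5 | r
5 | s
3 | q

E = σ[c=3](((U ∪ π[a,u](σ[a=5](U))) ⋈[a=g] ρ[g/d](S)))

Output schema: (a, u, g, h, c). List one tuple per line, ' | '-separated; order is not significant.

Row counts bottom-up:
  U → 6
  U → 6
  σ[a=5](U) → 2
  π[a,u](σ[a=5](U)) → 2
  (U ∪ π[a,u](σ[a=5](U))) → 8
  S → 5
  ρ[g/d](S) → 5
  ((U ∪ π[a,u](σ[a=5](U))) ⋈[a=g] ρ[g/d](S)) → 2
  σ[c=3](((U ∪ π[a,u](σ[a=5](U))) ⋈[a=g] ρ[g/d](S))) → 1

== RESULT ==
a | u | g | h | c
4 | p | 4 | 2 | 3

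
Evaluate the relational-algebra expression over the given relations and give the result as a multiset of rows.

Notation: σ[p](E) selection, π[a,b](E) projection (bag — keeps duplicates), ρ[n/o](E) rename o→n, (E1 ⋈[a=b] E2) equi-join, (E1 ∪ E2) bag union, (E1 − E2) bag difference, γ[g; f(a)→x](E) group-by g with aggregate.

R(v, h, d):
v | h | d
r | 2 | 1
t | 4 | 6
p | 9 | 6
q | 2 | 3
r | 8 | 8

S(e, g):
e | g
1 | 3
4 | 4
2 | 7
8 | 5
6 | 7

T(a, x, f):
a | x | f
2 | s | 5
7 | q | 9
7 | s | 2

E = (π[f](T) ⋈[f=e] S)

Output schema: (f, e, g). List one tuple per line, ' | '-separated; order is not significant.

Per-node cardinality:
  T → 3
  π[f](T) → 3
  S → 5
  (π[f](T) ⋈[f=e] S) → 1

== RESULT ==
f | e | g
2 | 2 | 7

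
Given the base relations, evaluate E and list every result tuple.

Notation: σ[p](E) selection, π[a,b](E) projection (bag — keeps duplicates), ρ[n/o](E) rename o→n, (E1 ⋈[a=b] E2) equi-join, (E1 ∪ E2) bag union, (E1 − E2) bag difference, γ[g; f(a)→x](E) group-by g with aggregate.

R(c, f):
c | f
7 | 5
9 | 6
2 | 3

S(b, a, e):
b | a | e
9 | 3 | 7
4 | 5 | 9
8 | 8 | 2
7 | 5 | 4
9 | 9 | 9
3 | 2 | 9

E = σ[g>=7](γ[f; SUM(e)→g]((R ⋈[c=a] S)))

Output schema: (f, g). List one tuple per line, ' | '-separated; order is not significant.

Stepwise |·|:
  R → 3
  S → 6
  (R ⋈[c=a] S) → 2
  γ[f; SUM(e)→g]((R ⋈[c=a] S)) → 2
  σ[g>=7](γ[f; SUM(e)→g]((R ⋈[c=a] S))) → 2

== RESULT ==
f | g
3 | 9
6 | 9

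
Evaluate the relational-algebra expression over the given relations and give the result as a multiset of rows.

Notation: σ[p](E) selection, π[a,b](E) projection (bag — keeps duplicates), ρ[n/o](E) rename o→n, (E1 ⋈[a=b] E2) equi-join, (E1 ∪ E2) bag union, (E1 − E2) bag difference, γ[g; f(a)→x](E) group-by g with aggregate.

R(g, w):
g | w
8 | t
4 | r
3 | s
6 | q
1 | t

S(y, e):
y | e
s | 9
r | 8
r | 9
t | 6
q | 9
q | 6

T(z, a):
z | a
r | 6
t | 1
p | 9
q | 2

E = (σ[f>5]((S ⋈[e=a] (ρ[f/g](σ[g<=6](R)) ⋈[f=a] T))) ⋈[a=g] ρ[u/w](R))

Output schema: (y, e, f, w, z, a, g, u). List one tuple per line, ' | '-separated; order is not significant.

Subexpression sizes:
  S → 6
  R → 5
  σ[g<=6](R) → 4
  ρ[f/g](σ[g<=6](R)) → 4
  T → 4
  (ρ[f/g](σ[g<=6](R)) ⋈[f=a] T) → 2
  (S ⋈[e=a] (ρ[f/g](σ[g<=6](R)) ⋈[f=a] T)) → 2
  σ[f>5]((S ⋈[e=a] (ρ[f/g](σ[g<=6](R)) ⋈[f=a] T))) → 2
  R → 5
  ρ[u/w](R) → 5
  (σ[f>5]((S ⋈[e=a] (ρ[f/g](σ[g<=6](R)) ⋈[f=a] T))) ⋈[a=g] ρ[u/w](R)) → 2

== RESULT ==
y | e | f | w | z | a | g | u
q | 6 | 6 | q | r | 6 | 6 | q
t | 6 | 6 | q | r | 6 | 6 | q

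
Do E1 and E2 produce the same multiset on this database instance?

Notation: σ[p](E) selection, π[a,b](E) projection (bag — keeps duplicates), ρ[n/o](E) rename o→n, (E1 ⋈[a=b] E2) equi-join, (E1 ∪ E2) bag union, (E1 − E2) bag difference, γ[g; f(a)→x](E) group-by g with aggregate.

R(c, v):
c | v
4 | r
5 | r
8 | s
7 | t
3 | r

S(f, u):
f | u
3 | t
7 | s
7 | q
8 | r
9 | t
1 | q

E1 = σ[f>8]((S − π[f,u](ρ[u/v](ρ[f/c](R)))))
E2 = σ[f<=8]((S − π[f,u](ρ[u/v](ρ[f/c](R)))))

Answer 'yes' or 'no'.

E1 stepwise |·|:
  S → 6
  R → 5
  ρ[f/c](R) → 5
  ρ[u/v](ρ[f/c](R)) → 5
  π[f,u](ρ[u/v](ρ[f/c](R))) → 5
  (S − π[f,u](ρ[u/v](ρ[f/c](R)))) → 6
  σ[f>8]((S − π[f,u](ρ[u/v](ρ[f/c](R))))) → 1
E2 stepwise |·|:
  S → 6
  R → 5
  ρ[f/c](R) → 5
  ρ[u/v](ρ[f/c](R)) → 5
  π[f,u](ρ[u/v](ρ[f/c](R))) → 5
  (S − π[f,u](ρ[u/v](ρ[f/c](R)))) → 6
  σ[f<=8]((S − π[f,u](ρ[u/v](ρ[f/c](R))))) → 5

E1 result:
f | u
9 | t
E2 result:
f | u
1 | q
3 | t
7 | q
7 | s
8 | r
Witness: (3, 't') appears 0× in E1 but 1× in E2.

no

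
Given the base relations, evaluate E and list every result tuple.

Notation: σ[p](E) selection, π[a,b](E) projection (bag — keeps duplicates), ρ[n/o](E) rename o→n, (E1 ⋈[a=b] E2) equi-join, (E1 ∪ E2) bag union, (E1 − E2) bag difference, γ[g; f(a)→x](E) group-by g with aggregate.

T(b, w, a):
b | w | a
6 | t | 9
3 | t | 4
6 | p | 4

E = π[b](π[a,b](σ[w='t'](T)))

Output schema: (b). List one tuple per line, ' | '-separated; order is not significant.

Stepwise |·|:
  T → 3
  σ[w='t'](T) → 2
  π[a,b](σ[w='t'](T)) → 2
  π[b](π[a,b](σ[w='t'](T))) → 2

== RESULT ==
b
3
6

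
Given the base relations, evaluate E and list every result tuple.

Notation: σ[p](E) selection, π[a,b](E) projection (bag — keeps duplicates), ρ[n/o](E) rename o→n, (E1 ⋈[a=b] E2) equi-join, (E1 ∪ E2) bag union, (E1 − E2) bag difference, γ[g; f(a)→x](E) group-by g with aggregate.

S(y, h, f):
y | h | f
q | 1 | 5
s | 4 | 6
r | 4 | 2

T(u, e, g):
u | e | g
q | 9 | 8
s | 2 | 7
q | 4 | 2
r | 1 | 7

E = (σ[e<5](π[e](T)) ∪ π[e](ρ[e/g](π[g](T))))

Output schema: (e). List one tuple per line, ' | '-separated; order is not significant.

Subexpression sizes:
  T → 4
  π[e](T) → 4
  σ[e<5](π[e](T)) → 3
  T → 4
  π[g](T) → 4
  ρ[e/g](π[g](T)) → 4
  π[e](ρ[e/g](π[g](T))) → 4
  (σ[e<5](π[e](T)) ∪ π[e](ρ[e/g](π[g](T)))) → 7

== RESULT ==
e
1
2
2
4
7
7
8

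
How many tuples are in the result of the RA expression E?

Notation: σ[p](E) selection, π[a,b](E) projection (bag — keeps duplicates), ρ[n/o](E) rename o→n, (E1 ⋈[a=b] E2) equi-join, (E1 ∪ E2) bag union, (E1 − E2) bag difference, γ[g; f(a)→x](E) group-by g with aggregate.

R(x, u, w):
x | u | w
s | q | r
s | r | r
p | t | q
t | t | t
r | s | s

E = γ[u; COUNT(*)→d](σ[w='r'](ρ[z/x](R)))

Subexpression sizes:
  R → 5
  ρ[z/x](R) → 5
  σ[w='r'](ρ[z/x](R)) → 2
  γ[u; COUNT(*)→d](σ[w='r'](ρ[z/x](R))) → 2

|E| = 2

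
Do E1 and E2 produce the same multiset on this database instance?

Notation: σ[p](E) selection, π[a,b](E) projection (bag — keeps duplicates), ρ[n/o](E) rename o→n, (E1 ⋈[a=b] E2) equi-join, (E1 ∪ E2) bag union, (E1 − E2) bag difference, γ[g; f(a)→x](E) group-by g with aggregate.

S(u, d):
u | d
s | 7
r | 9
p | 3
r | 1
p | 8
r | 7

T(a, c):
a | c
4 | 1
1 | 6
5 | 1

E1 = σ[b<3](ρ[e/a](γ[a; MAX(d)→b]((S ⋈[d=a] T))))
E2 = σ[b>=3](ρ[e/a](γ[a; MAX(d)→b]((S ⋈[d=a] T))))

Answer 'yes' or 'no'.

E1 stepwise |·|:
  S → 6
  T → 3
  (S ⋈[d=a] T) → 1
  γ[a; MAX(d)→b]((S ⋈[d=a] T)) → 1
  ρ[e/a](γ[a; MAX(d)→b]((S ⋈[d=a] T))) → 1
  σ[b<3](ρ[e/a](γ[a; MAX(d)→b]((S ⋈[d=a] T)))) → 1
E2 stepwise |·|:
  S → 6
  T → 3
  (S ⋈[d=a] T) → 1
  γ[a; MAX(d)→b]((S ⋈[d=a] T)) → 1
  ρ[e/a](γ[a; MAX(d)→b]((S ⋈[d=a] T))) → 1
  σ[b>=3](ρ[e/a](γ[a; MAX(d)→b]((S ⋈[d=a] T)))) → 0

E1 result:
e | b
1 | 1
E2 result:
e | b
(0 rows)
Witness: (1, 1) appears 1× in E1 but 0× in E2.

no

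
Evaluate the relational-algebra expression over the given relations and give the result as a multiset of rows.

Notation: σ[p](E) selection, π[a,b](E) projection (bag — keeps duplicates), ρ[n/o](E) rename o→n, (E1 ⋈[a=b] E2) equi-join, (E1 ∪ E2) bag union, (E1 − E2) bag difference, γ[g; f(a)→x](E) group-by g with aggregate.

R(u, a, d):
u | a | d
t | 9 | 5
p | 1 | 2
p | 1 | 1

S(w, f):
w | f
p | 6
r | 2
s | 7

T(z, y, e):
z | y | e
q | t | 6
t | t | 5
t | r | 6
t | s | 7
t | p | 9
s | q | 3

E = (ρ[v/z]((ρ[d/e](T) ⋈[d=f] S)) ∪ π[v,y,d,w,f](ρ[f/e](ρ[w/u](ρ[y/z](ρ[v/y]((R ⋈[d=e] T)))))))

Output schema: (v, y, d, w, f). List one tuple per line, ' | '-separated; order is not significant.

Stepwise |·|:
  T → 6
  ρ[d/e](T) → 6
  S → 3
  (ρ[d/e](T) ⋈[d=f] S) → 3
  ρ[v/z]((ρ[d/e](T) ⋈[d=f] S)) → 3
  R → 3
  T → 6
  (R ⋈[d=e] T) → 1
  ρ[v/y]((R ⋈[d=e] T)) → 1
  ρ[y/z](ρ[v/y]((R ⋈[d=e] T))) → 1
  ρ[w/u](ρ[y/z](ρ[v/y]((R ⋈[d=e] T)))) → 1
  ρ[f/e](ρ[w/u](ρ[y/z](ρ[v/y]((R ⋈[d=e] T))))) → 1
  π[v,y,d,w,f](ρ[f/e](ρ[w/u](ρ[y/z](ρ[v/y]((R ⋈[d=e] T)))))) → 1
  (ρ[v/z]((ρ[d/e](T) ⋈[d=f] S)) ∪ π[v,y,d,w,f](ρ[f/e](ρ[w/u](ρ[y/z](ρ[v/y]((R ⋈[d=e] T))))))) → 4

== RESULT ==
v | y | d | w | f
q | t | 6 | p | 6
t | r | 6 | p | 6
t | s | 7 | s | 7
t | t | 5 | t | 5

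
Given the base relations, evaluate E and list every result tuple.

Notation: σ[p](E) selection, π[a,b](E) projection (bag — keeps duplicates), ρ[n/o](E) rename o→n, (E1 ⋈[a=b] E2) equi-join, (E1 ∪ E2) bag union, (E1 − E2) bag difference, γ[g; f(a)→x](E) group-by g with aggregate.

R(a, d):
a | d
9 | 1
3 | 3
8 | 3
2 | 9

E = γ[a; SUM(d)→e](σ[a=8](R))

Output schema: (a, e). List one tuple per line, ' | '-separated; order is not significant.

Subexpression sizes:
  R → 4
  σ[a=8](R) → 1
  γ[a; SUM(d)→e](σ[a=8](R)) → 1

== RESULT ==
a | e
8 | 3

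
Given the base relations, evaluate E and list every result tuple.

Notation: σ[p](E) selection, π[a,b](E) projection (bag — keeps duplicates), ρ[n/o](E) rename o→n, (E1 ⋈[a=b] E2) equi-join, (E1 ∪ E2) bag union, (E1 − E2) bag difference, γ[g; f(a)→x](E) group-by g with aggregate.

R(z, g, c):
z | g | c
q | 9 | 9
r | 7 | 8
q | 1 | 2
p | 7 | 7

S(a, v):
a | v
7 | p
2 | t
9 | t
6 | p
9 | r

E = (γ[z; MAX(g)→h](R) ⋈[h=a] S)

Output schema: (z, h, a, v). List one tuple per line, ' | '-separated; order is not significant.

Stepwise |·|:
  R → 4
  γ[z; MAX(g)→h](R) → 3
  S → 5
  (γ[z; MAX(g)→h](R) ⋈[h=a] S) → 4

== RESULT ==
z | h | a | v
p | 7 | 7 | p
q | 9 | 9 | r
q | 9 | 9 | t
r | 7 | 7 | p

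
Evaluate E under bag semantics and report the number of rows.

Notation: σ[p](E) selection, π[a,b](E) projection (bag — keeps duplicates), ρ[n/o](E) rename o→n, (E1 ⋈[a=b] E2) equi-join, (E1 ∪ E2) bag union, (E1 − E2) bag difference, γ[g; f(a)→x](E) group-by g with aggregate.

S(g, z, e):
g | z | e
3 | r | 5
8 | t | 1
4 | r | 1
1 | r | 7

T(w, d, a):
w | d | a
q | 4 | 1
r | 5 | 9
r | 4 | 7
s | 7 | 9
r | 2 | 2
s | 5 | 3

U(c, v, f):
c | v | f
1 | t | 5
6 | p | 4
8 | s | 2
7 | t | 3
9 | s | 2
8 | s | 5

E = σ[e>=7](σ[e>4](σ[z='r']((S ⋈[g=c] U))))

Stepwise |·|:
  S → 4
  U → 6
  (S ⋈[g=c] U) → 3
  σ[z='r']((S ⋈[g=c] U)) → 1
  σ[e>4](σ[z='r']((S ⋈[g=c] U))) → 1
  σ[e>=7](σ[e>4](σ[z='r']((S ⋈[g=c] U)))) → 1

|E| = 1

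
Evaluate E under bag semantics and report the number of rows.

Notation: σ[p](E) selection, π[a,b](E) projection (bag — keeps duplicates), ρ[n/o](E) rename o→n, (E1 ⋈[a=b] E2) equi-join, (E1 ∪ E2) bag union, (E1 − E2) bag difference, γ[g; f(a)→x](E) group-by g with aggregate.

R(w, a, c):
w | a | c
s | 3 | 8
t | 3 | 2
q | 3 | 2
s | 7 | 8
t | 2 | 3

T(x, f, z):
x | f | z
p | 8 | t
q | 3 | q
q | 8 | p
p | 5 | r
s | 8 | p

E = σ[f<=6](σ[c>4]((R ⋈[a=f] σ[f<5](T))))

Row counts bottom-up:
  R → 5
  T → 5
  σ[f<5](T) → 1
  (R ⋈[a=f] σ[f<5](T)) → 3
  σ[c>4]((R ⋈[a=f] σ[f<5](T))) → 1
  σ[f<=6](σ[c>4]((R ⋈[a=f] σ[f<5](T)))) → 1

|E| = 1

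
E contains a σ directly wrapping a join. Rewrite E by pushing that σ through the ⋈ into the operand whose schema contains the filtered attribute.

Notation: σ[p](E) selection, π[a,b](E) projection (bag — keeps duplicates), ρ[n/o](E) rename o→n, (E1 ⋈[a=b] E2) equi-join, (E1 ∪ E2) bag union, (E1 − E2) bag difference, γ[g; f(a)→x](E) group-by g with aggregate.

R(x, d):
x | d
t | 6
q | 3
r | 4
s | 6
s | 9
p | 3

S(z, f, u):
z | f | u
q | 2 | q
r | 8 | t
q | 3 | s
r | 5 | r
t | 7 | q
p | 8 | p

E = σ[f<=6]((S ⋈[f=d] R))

σ filters on f, owned by the left side.
E' = (σ[f<=6](S) ⋈[f=d] R)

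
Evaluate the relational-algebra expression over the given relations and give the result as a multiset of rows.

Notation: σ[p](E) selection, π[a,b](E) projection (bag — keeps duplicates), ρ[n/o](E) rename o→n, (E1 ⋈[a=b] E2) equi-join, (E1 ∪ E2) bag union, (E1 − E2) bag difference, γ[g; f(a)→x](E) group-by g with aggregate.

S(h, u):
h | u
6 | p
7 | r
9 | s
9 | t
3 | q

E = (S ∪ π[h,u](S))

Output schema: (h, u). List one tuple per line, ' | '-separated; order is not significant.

Stepwise |·|:
  S → 5
  S → 5
  π[h,u](S) → 5
  (S ∪ π[h,u](S)) → 10

== RESULT ==
h | u
3 | q
3 | q
6 | p
6 | p
7 | r
7 | r
9 | s
9 | s
9 | t
9 | t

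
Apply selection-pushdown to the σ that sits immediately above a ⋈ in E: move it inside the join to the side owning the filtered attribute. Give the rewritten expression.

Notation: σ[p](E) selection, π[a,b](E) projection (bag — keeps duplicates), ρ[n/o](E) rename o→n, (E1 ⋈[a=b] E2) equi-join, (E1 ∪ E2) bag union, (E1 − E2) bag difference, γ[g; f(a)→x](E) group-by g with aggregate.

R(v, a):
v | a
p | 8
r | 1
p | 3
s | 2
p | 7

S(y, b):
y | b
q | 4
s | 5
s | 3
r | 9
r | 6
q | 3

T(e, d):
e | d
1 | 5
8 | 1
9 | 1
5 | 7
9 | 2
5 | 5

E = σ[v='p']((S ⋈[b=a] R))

σ filters on v, owned by the right side.
E' = (S ⋈[b=a] σ[v='p'](R))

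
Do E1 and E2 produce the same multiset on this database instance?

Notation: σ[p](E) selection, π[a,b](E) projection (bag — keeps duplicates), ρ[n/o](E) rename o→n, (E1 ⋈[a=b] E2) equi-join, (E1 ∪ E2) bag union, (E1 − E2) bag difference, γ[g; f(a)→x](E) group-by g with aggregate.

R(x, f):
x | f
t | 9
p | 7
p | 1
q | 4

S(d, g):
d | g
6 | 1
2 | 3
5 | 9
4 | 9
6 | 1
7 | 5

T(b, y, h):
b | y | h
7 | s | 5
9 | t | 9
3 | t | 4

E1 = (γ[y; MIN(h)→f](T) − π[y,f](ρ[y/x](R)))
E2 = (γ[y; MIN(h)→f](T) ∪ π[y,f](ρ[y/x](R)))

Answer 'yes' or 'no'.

E1 subexpression sizes:
  T → 3
  γ[y; MIN(h)→f](T) → 2
  R → 4
  ρ[y/x](R) → 4
  π[y,f](ρ[y/x](R)) → 4
  (γ[y; MIN(h)→f](T) − π[y,f](ρ[y/x](R))) → 2
E2 subexpression sizes:
  T → 3
  γ[y; MIN(h)→f](T) → 2
  R → 4
  ρ[y/x](R) → 4
  π[y,f](ρ[y/x](R)) → 4
  (γ[y; MIN(h)→f](T) ∪ π[y,f](ρ[y/x](R))) → 6

E1 result:
y | f
s | 5
t | 4
E2 result:
y | f
p | 1
p | 7
q | 4
s | 5
t | 4
t | 9
Witness: ('q', 4) appears 0× in E1 but 1× in E2.

no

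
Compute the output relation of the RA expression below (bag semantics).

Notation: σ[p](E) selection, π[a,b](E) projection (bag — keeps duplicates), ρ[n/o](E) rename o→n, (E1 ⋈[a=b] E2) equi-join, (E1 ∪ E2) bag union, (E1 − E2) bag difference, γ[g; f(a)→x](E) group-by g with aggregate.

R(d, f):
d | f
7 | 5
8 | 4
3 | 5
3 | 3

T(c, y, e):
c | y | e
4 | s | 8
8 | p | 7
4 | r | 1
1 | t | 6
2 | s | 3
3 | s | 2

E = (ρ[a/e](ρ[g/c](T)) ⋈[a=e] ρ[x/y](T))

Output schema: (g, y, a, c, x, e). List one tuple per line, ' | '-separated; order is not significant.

Per-node cardinality:
  T → 6
  ρ[g/c](T) → 6
  ρ[a/e](ρ[g/c](T)) → 6
  T → 6
  ρ[x/y](T) → 6
  (ρ[a/e](ρ[g/c](T)) ⋈[a=e] ρ[x/y](T)) → 6

== RESULT ==
g | y | a | c | x | e
1 | t | 6 | 1 | t | 6
2 | s | 3 | 2 | s | 3
3 | s | 2 | 3 | s | 2
4 | r | 1 | 4 | r | 1
4 | s | 8 | 4 | s | 8
8 | p | 7 | 8 | p | 7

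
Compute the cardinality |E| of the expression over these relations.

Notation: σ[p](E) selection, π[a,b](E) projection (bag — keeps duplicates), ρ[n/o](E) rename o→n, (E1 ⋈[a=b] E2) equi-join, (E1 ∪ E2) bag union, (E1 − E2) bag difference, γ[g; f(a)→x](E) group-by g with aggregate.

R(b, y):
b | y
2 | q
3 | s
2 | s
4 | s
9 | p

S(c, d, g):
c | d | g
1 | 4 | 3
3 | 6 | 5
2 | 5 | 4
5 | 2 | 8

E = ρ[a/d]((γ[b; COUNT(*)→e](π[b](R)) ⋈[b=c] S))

Subexpression sizes:
  R → 5
  π[b](R) → 5
  γ[b; COUNT(*)→e](π[b](R)) → 4
  S → 4
  (γ[b; COUNT(*)→e](π[b](R)) ⋈[b=c] S) → 2
  ρ[a/d]((γ[b; COUNT(*)→e](π[b](R)) ⋈[b=c] S)) → 2

|E| = 2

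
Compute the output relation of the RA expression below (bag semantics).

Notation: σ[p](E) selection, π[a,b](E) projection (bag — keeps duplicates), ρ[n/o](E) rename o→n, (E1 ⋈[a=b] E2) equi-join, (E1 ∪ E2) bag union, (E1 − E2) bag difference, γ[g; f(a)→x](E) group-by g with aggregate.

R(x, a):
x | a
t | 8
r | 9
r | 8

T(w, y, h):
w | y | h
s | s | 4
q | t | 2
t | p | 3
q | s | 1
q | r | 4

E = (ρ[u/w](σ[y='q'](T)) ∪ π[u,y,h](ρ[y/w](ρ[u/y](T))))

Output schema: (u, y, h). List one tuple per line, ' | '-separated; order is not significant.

Per-node cardinality:
  T → 5
  σ[y='q'](T) → 0
  ρ[u/w](σ[y='q'](T)) → 0
  T → 5
  ρ[u/y](T) → 5
  ρ[y/w](ρ[u/y](T)) → 5
  π[u,y,h](ρ[y/w](ρ[u/y](T))) → 5
  (ρ[u/w](σ[y='q'](T)) ∪ π[u,y,h](ρ[y/w](ρ[u/y](T)))) → 5

== RESULT ==
u | y | h
p | t | 3
r | q | 4
s | q | 1
s | s | 4
t | q | 2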